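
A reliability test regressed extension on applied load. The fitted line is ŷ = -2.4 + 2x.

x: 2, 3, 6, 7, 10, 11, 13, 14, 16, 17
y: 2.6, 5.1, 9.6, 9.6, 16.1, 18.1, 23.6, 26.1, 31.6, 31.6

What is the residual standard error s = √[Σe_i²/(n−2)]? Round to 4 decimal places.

s = 1.4142

x=2: ŷ = -2.4 + 2·2 = 1.6; e = 2.6 − 1.6 = 1
x=3: ŷ = -2.4 + 2·3 = 3.6; e = 5.1 − 3.6 = 1.5
x=6: ŷ = -2.4 + 2·6 = 9.6; e = 9.6 − 9.6 = 0
x=7: ŷ = -2.4 + 2·7 = 11.6; e = 9.6 − 11.6 = -2
x=10: ŷ = -2.4 + 2·10 = 17.6; e = 16.1 − 17.6 = -1.5
x=11: ŷ = -2.4 + 2·11 = 19.6; e = 18.1 − 19.6 = -1.5
x=13: ŷ = -2.4 + 2·13 = 23.6; e = 23.6 − 23.6 = 0
x=14: ŷ = -2.4 + 2·14 = 25.6; e = 26.1 − 25.6 = 0.5
x=16: ŷ = -2.4 + 2·16 = 29.6; e = 31.6 − 29.6 = 2
x=17: ŷ = -2.4 + 2·17 = 31.6; e = 31.6 − 31.6 = 0
SSE = 1 + 2.25 + 0 + 4 + 2.25 + 2.25 + 0 + 0.25 + 4 + 0 = 16
s = √(16/8) = √2 ≈ 1.4142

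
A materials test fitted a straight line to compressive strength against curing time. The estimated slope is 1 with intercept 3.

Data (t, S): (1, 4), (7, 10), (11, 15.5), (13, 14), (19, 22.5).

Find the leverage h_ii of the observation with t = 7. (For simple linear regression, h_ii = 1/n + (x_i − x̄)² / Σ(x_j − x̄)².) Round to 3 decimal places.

t̄ = (1 + 7 + 11 + 13 + 19)/5 = 10.2
Σ(t − t̄)² = 84.64 + 10.24 + 0.64 + 7.84 + 77.44 = 180.8
h = 1/5 + (-3.2)²/180.8 = 0.2 + 0.0566372 = 0.257

h = 0.257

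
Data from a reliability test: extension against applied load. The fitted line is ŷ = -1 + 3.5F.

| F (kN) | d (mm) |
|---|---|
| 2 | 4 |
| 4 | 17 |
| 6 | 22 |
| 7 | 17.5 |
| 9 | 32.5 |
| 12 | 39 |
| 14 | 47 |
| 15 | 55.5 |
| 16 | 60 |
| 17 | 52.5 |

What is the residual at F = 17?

e = -6

ŷ = -1 + 3.5·17 = 58.5
e = 52.5 − 58.5 = -6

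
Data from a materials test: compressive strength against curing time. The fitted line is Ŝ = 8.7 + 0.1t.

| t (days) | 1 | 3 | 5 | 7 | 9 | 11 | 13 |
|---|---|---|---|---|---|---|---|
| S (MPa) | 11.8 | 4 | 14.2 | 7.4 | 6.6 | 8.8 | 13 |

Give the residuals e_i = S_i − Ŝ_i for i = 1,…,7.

3, -5, 5, -2, -3, -1, 3

t=1: Ŝ = 8.7 + 0.1·1 = 8.8; e = 11.8 − 8.8 = 3
t=3: Ŝ = 8.7 + 0.1·3 = 9; e = 4 − 9 = -5
t=5: Ŝ = 8.7 + 0.1·5 = 9.2; e = 14.2 − 9.2 = 5
t=7: Ŝ = 8.7 + 0.1·7 = 9.4; e = 7.4 − 9.4 = -2
t=9: Ŝ = 8.7 + 0.1·9 = 9.6; e = 6.6 − 9.6 = -3
t=11: Ŝ = 8.7 + 0.1·11 = 9.8; e = 8.8 − 9.8 = -1
t=13: Ŝ = 8.7 + 0.1·13 = 10; e = 13 − 10 = 3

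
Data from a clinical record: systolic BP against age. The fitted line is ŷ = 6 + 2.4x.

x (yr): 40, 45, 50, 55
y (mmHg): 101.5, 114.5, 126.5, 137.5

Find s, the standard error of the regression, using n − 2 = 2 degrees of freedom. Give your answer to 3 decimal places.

x=40: ŷ = 6 + 2.4·40 = 102; e = 101.5 − 102 = -0.5
x=45: ŷ = 6 + 2.4·45 = 114; e = 114.5 − 114 = 0.5
x=50: ŷ = 6 + 2.4·50 = 126; e = 126.5 − 126 = 0.5
x=55: ŷ = 6 + 2.4·55 = 138; e = 137.5 − 138 = -0.5
SSE = 0.25 + 0.25 + 0.25 + 0.25 = 1
s = √(1/2) = √0.5 ≈ 0.707

s = 0.707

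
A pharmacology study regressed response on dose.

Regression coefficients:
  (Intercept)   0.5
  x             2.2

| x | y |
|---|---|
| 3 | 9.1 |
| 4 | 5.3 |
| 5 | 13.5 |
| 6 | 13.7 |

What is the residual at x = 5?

ŷ = 0.5 + 2.2·5 = 11.5
r = 13.5 − 11.5 = 2

r = 2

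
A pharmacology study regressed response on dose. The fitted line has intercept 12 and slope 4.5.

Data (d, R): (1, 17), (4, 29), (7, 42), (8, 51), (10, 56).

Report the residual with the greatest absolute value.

e = 3

d=1: R̂ = 12 + 4.5·1 = 16.5; e = 17 − 16.5 = 0.5
d=4: R̂ = 12 + 4.5·4 = 30; e = 29 − 30 = -1
d=7: R̂ = 12 + 4.5·7 = 43.5; e = 42 − 43.5 = -1.5
d=8: R̂ = 12 + 4.5·8 = 48; e = 51 − 48 = 3
d=10: R̂ = 12 + 4.5·10 = 57; e = 56 − 57 = -1
Largest |e| is 3 at d = 8, residual 3.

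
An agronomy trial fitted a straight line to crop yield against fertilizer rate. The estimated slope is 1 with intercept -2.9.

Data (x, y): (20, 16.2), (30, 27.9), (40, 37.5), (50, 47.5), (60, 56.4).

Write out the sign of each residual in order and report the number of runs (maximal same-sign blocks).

3 runs

x=20: ŷ = -2.9 + 20 = 17.1; e = 16.2 − 17.1 = -0.9
x=30: ŷ = -2.9 + 30 = 27.1; e = 27.9 − 27.1 = 0.8
x=40: ŷ = -2.9 + 40 = 37.1; e = 37.5 − 37.1 = 0.4
x=50: ŷ = -2.9 + 50 = 47.1; e = 47.5 − 47.1 = 0.4
x=60: ŷ = -2.9 + 60 = 57.1; e = 56.4 − 57.1 = -0.7
Signs: − + + + −
Runs: −×1, +×3, −×1 → 3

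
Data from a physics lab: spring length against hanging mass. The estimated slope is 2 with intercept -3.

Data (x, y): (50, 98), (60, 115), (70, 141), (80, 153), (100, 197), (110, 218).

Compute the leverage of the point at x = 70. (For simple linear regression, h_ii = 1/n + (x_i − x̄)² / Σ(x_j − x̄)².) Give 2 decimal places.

h = 0.19

x̄ = (50 + 60 + 70 + 80 + 100 + 110)/6 = 78.3333
Σ(x − x̄)² = 802.778 + 336.111 + 69.4444 + 2.77778 + 469.444 + 1002.78 = 2683.33
h = 1/6 + (-8.33333)²/2683.33 = 0.166667 + 0.0258799 = 0.19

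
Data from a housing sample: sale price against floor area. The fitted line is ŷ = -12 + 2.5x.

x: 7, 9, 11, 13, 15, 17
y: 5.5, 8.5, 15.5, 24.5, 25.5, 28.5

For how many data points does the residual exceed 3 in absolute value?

1

x=7: ŷ = -12 + 2.5·7 = 5.5; e = 5.5 − 5.5 = 0
x=9: ŷ = -12 + 2.5·9 = 10.5; e = 8.5 − 10.5 = -2
x=11: ŷ = -12 + 2.5·11 = 15.5; e = 15.5 − 15.5 = 0
x=13: ŷ = -12 + 2.5·13 = 20.5; e = 24.5 − 20.5 = 4
x=15: ŷ = -12 + 2.5·15 = 25.5; e = 25.5 − 25.5 = 0
x=17: ŷ = -12 + 2.5·17 = 30.5; e = 28.5 − 30.5 = -2
|e| > 3: x=13 (|e|=4) → 1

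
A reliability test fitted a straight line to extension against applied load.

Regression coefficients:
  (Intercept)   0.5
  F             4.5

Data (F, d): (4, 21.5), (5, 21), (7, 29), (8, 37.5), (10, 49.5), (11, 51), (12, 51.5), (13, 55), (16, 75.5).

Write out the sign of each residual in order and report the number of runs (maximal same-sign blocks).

5 runs

F=4: d̂ = 0.5 + 4.5·4 = 18.5; e = 21.5 − 18.5 = 3
F=5: d̂ = 0.5 + 4.5·5 = 23; e = 21 − 23 = -2
F=7: d̂ = 0.5 + 4.5·7 = 32; e = 29 − 32 = -3
F=8: d̂ = 0.5 + 4.5·8 = 36.5; e = 37.5 − 36.5 = 1
F=10: d̂ = 0.5 + 4.5·10 = 45.5; e = 49.5 − 45.5 = 4
F=11: d̂ = 0.5 + 4.5·11 = 50; e = 51 − 50 = 1
F=12: d̂ = 0.5 + 4.5·12 = 54.5; e = 51.5 − 54.5 = -3
F=13: d̂ = 0.5 + 4.5·13 = 59; e = 55 − 59 = -4
F=16: d̂ = 0.5 + 4.5·16 = 72.5; e = 75.5 − 72.5 = 3
Signs: + − − + + + − − +
Runs: +×1, −×2, +×3, −×2, +×1 → 5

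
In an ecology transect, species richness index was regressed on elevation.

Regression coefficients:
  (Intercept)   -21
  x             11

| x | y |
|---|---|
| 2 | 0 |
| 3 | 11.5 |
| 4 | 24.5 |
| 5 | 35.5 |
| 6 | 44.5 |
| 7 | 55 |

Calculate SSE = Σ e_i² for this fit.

x=2: ŷ = -21 + 11·2 = 1; e = 0 − 1 = -1
x=3: ŷ = -21 + 11·3 = 12; e = 11.5 − 12 = -0.5
x=4: ŷ = -21 + 11·4 = 23; e = 24.5 − 23 = 1.5
x=5: ŷ = -21 + 11·5 = 34; e = 35.5 − 34 = 1.5
x=6: ŷ = -21 + 11·6 = 45; e = 44.5 − 45 = -0.5
x=7: ŷ = -21 + 11·7 = 56; e = 55 − 56 = -1
SSE = 1 + 0.25 + 2.25 + 2.25 + 0.25 + 1 = 7

SSE = 7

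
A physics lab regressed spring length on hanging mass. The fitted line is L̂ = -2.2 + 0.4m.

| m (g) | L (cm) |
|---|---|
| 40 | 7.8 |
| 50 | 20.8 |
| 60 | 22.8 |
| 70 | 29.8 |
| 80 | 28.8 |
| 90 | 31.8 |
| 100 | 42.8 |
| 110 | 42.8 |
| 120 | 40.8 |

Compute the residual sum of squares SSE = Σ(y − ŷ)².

m=40: L̂ = -2.2 + 0.4·40 = 13.8; r = 7.8 − 13.8 = -6
m=50: L̂ = -2.2 + 0.4·50 = 17.8; r = 20.8 − 17.8 = 3
m=60: L̂ = -2.2 + 0.4·60 = 21.8; r = 22.8 − 21.8 = 1
m=70: L̂ = -2.2 + 0.4·70 = 25.8; r = 29.8 − 25.8 = 4
m=80: L̂ = -2.2 + 0.4·80 = 29.8; r = 28.8 − 29.8 = -1
m=90: L̂ = -2.2 + 0.4·90 = 33.8; r = 31.8 − 33.8 = -2
m=100: L̂ = -2.2 + 0.4·100 = 37.8; r = 42.8 − 37.8 = 5
m=110: L̂ = -2.2 + 0.4·110 = 41.8; r = 42.8 − 41.8 = 1
m=120: L̂ = -2.2 + 0.4·120 = 45.8; r = 40.8 − 45.8 = -5
SSE = 36 + 9 + 1 + 16 + 1 + 4 + 25 + 1 + 25 = 118

SSE = 118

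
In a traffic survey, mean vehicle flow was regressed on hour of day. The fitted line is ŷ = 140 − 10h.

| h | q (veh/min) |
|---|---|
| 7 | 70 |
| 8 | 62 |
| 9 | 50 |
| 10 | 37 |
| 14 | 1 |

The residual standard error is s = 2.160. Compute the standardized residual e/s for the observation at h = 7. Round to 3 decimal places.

ŷ = 140 − 10·7 = 70
e = 70 − 70 = 0
e/s = 0 / 2.160 = 0.000

0.000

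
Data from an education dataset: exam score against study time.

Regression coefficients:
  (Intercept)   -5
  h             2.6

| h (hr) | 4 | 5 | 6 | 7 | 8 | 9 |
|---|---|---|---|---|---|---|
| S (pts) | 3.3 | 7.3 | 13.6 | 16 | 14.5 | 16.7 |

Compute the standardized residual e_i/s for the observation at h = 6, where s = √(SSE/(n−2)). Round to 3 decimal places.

1.170

h=4: Ŝ = -5 + 2.6·4 = 5.4; e = 3.3 − 5.4 = -2.1
h=5: Ŝ = -5 + 2.6·5 = 8; e = 7.3 − 8 = -0.7
h=6: Ŝ = -5 + 2.6·6 = 10.6; e = 13.6 − 10.6 = 3
h=7: Ŝ = -5 + 2.6·7 = 13.2; e = 16 − 13.2 = 2.8
h=8: Ŝ = -5 + 2.6·8 = 15.8; e = 14.5 − 15.8 = -1.3
h=9: Ŝ = -5 + 2.6·9 = 18.4; e = 16.7 − 18.4 = -1.7
SSE = 4.41 + 0.49 + 9 + 7.84 + 1.69 + 2.89 = 26.32
s = √(26.32/4) = 2.56515
e/s = 3 / 2.56515 = 1.170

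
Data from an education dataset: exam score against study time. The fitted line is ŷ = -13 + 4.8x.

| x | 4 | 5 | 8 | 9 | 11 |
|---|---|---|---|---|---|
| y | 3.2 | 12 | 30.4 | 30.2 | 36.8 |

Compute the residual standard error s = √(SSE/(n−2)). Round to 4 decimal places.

x=4: ŷ = -13 + 4.8·4 = 6.2; r = 3.2 − 6.2 = -3
x=5: ŷ = -13 + 4.8·5 = 11; r = 12 − 11 = 1
x=8: ŷ = -13 + 4.8·8 = 25.4; r = 30.4 − 25.4 = 5
x=9: ŷ = -13 + 4.8·9 = 30.2; r = 30.2 − 30.2 = 0
x=11: ŷ = -13 + 4.8·11 = 39.8; r = 36.8 − 39.8 = -3
SSE = 9 + 1 + 25 + 0 + 9 = 44
s = √(44/3) = √14.6667 ≈ 3.8297

s = 3.8297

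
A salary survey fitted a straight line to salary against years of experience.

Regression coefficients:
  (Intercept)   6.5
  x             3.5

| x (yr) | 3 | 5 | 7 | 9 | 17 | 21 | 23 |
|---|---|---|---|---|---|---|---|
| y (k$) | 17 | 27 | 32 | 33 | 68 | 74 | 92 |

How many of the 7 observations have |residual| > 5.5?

1

x=3: ŷ = 6.5 + 3.5·3 = 17; r = 17 − 17 = 0
x=5: ŷ = 6.5 + 3.5·5 = 24; r = 27 − 24 = 3
x=7: ŷ = 6.5 + 3.5·7 = 31; r = 32 − 31 = 1
x=9: ŷ = 6.5 + 3.5·9 = 38; r = 33 − 38 = -5
x=17: ŷ = 6.5 + 3.5·17 = 66; r = 68 − 66 = 2
x=21: ŷ = 6.5 + 3.5·21 = 80; r = 74 − 80 = -6
x=23: ŷ = 6.5 + 3.5·23 = 87; r = 92 − 87 = 5
|r| > 5.5: x=21 (|r|=6) → 1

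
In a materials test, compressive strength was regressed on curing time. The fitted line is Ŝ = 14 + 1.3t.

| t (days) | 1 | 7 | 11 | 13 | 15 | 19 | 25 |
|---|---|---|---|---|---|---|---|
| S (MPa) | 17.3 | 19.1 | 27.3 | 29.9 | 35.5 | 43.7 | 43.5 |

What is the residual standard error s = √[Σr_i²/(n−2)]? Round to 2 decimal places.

t=1: Ŝ = 14 + 1.3·1 = 15.3; r = 17.3 − 15.3 = 2
t=7: Ŝ = 14 + 1.3·7 = 23.1; r = 19.1 − 23.1 = -4
t=11: Ŝ = 14 + 1.3·11 = 28.3; r = 27.3 − 28.3 = -1
t=13: Ŝ = 14 + 1.3·13 = 30.9; r = 29.9 − 30.9 = -1
t=15: Ŝ = 14 + 1.3·15 = 33.5; r = 35.5 − 33.5 = 2
t=19: Ŝ = 14 + 1.3·19 = 38.7; r = 43.7 − 38.7 = 5
t=25: Ŝ = 14 + 1.3·25 = 46.5; r = 43.5 − 46.5 = -3
SSE = 4 + 16 + 1 + 1 + 4 + 25 + 9 = 60
s = √(60/5) = √12 ≈ 3.46

s = 3.46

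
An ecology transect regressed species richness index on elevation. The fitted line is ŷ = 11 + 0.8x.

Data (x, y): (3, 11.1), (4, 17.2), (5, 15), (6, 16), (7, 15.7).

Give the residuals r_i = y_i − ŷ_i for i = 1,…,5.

-2.3, 3, 0, 0.2, -0.9

x=3: ŷ = 11 + 0.8·3 = 13.4; r = 11.1 − 13.4 = -2.3
x=4: ŷ = 11 + 0.8·4 = 14.2; r = 17.2 − 14.2 = 3
x=5: ŷ = 11 + 0.8·5 = 15; r = 15 − 15 = 0
x=6: ŷ = 11 + 0.8·6 = 15.8; r = 16 − 15.8 = 0.2
x=7: ŷ = 11 + 0.8·7 = 16.6; r = 15.7 − 16.6 = -0.9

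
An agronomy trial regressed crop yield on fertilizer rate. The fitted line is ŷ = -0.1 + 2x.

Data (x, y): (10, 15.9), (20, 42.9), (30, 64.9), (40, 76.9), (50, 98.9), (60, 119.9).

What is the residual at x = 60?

ŷ = -0.1 + 2·60 = 119.9
r = 119.9 − 119.9 = 0

r = 0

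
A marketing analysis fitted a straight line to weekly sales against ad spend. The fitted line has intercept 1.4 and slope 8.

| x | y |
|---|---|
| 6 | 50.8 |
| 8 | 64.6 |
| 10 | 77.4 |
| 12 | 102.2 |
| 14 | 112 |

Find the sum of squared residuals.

SSE = 43.6

x=6: ŷ = 1.4 + 8·6 = 49.4; r = 50.8 − 49.4 = 1.4
x=8: ŷ = 1.4 + 8·8 = 65.4; r = 64.6 − 65.4 = -0.8
x=10: ŷ = 1.4 + 8·10 = 81.4; r = 77.4 − 81.4 = -4
x=12: ŷ = 1.4 + 8·12 = 97.4; r = 102.2 − 97.4 = 4.8
x=14: ŷ = 1.4 + 8·14 = 113.4; r = 112 − 113.4 = -1.4
SSE = 1.96 + 0.64 + 16 + 23.04 + 1.96 = 43.6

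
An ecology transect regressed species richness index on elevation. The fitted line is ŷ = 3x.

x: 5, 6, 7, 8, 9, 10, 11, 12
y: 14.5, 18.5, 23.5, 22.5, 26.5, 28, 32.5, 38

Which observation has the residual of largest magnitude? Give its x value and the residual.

x=5: ŷ = 3·5 = 15; r = 14.5 − 15 = -0.5
x=6: ŷ = 3·6 = 18; r = 18.5 − 18 = 0.5
x=7: ŷ = 3·7 = 21; r = 23.5 − 21 = 2.5
x=8: ŷ = 3·8 = 24; r = 22.5 − 24 = -1.5
x=9: ŷ = 3·9 = 27; r = 26.5 − 27 = -0.5
x=10: ŷ = 3·10 = 30; r = 28 − 30 = -2
x=11: ŷ = 3·11 = 33; r = 32.5 − 33 = -0.5
x=12: ŷ = 3·12 = 36; r = 38 − 36 = 2
Largest |r| is 2.5 at x = 7, residual 2.5.

x = 7, r = 2.5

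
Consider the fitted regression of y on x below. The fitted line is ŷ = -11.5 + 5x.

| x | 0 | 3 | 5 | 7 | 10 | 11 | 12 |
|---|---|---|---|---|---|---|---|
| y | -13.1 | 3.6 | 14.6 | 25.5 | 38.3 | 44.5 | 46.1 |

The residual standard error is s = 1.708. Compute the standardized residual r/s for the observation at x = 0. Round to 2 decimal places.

-0.94

ŷ = -11.5 + 5·0 = -11.5
r = -13.1 − (-11.5) = -1.6
r/s = -1.6 / 1.708 = -0.94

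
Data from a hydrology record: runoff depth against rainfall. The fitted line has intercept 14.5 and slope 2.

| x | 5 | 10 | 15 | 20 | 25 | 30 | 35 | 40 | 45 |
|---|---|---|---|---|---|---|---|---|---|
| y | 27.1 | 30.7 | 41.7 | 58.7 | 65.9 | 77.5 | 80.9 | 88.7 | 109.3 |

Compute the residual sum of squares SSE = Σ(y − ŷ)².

SSE = 127.28

x=5: ŷ = 14.5 + 2·5 = 24.5; r = 27.1 − 24.5 = 2.6
x=10: ŷ = 14.5 + 2·10 = 34.5; r = 30.7 − 34.5 = -3.8
x=15: ŷ = 14.5 + 2·15 = 44.5; r = 41.7 − 44.5 = -2.8
x=20: ŷ = 14.5 + 2·20 = 54.5; r = 58.7 − 54.5 = 4.2
x=25: ŷ = 14.5 + 2·25 = 64.5; r = 65.9 − 64.5 = 1.4
x=30: ŷ = 14.5 + 2·30 = 74.5; r = 77.5 − 74.5 = 3
x=35: ŷ = 14.5 + 2·35 = 84.5; r = 80.9 − 84.5 = -3.6
x=40: ŷ = 14.5 + 2·40 = 94.5; r = 88.7 − 94.5 = -5.8
x=45: ŷ = 14.5 + 2·45 = 104.5; r = 109.3 − 104.5 = 4.8
SSE = 6.76 + 14.44 + 7.84 + 17.64 + 1.96 + 9 + 12.96 + 33.64 + 23.04 = 127.28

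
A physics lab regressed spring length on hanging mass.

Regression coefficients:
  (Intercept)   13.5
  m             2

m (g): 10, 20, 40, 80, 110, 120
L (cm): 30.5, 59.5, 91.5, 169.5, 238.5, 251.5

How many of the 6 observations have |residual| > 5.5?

m=10: ŷ = 13.5 + 2·10 = 33.5; e = 30.5 − 33.5 = -3
m=20: ŷ = 13.5 + 2·20 = 53.5; e = 59.5 − 53.5 = 6
m=40: ŷ = 13.5 + 2·40 = 93.5; e = 91.5 − 93.5 = -2
m=80: ŷ = 13.5 + 2·80 = 173.5; e = 169.5 − 173.5 = -4
m=110: ŷ = 13.5 + 2·110 = 233.5; e = 238.5 − 233.5 = 5
m=120: ŷ = 13.5 + 2·120 = 253.5; e = 251.5 − 253.5 = -2
|e| > 5.5: m=20 (|e|=6) → 1

1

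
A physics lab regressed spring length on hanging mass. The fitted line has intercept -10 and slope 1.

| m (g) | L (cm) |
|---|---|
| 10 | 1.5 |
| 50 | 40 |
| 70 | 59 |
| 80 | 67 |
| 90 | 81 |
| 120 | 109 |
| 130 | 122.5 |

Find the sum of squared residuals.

SSE = 20.5

m=10: L̂ = -10 + 10 = 0; r = 1.5 − 0 = 1.5
m=50: L̂ = -10 + 50 = 40; r = 40 − 40 = 0
m=70: L̂ = -10 + 70 = 60; r = 59 − 60 = -1
m=80: L̂ = -10 + 80 = 70; r = 67 − 70 = -3
m=90: L̂ = -10 + 90 = 80; r = 81 − 80 = 1
m=120: L̂ = -10 + 120 = 110; r = 109 − 110 = -1
m=130: L̂ = -10 + 130 = 120; r = 122.5 − 120 = 2.5
SSE = 2.25 + 0 + 1 + 9 + 1 + 1 + 6.25 = 20.5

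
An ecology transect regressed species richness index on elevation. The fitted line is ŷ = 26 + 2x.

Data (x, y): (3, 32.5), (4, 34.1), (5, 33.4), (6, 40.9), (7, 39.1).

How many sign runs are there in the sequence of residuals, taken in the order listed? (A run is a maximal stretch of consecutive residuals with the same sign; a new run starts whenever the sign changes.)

x=3: ŷ = 26 + 2·3 = 32; e = 32.5 − 32 = 0.5
x=4: ŷ = 26 + 2·4 = 34; e = 34.1 − 34 = 0.1
x=5: ŷ = 26 + 2·5 = 36; e = 33.4 − 36 = -2.6
x=6: ŷ = 26 + 2·6 = 38; e = 40.9 − 38 = 2.9
x=7: ŷ = 26 + 2·7 = 40; e = 39.1 − 40 = -0.9
Signs: + + − + −
Runs: +×2, −×1, +×1, −×1 → 4

4 runs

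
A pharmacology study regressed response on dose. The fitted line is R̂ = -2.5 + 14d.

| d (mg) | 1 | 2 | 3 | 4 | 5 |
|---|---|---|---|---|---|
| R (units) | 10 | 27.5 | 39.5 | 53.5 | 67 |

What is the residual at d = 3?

R̂ = -2.5 + 14·3 = 39.5
e = 39.5 − 39.5 = 0

e = 0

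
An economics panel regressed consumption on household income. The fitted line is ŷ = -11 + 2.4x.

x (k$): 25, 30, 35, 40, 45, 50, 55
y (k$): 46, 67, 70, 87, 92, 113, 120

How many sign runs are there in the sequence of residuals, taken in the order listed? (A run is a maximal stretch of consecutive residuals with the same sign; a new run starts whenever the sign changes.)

x=25: ŷ = -11 + 2.4·25 = 49; e = 46 − 49 = -3
x=30: ŷ = -11 + 2.4·30 = 61; e = 67 − 61 = 6
x=35: ŷ = -11 + 2.4·35 = 73; e = 70 − 73 = -3
x=40: ŷ = -11 + 2.4·40 = 85; e = 87 − 85 = 2
x=45: ŷ = -11 + 2.4·45 = 97; e = 92 − 97 = -5
x=50: ŷ = -11 + 2.4·50 = 109; e = 113 − 109 = 4
x=55: ŷ = -11 + 2.4·55 = 121; e = 120 − 121 = -1
Signs: − + − + − + −
Runs: −×1, +×1, −×1, +×1, −×1, +×1, −×1 → 7

7 runs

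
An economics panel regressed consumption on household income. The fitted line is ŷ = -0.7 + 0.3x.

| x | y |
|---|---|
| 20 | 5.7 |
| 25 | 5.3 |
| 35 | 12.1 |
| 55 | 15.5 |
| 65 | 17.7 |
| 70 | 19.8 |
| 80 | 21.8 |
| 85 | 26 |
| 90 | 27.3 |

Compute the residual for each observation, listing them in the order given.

x=20: ŷ = -0.7 + 0.3·20 = 5.3; r = 5.7 − 5.3 = 0.4
x=25: ŷ = -0.7 + 0.3·25 = 6.8; r = 5.3 − 6.8 = -1.5
x=35: ŷ = -0.7 + 0.3·35 = 9.8; r = 12.1 − 9.8 = 2.3
x=55: ŷ = -0.7 + 0.3·55 = 15.8; r = 15.5 − 15.8 = -0.3
x=65: ŷ = -0.7 + 0.3·65 = 18.8; r = 17.7 − 18.8 = -1.1
x=70: ŷ = -0.7 + 0.3·70 = 20.3; r = 19.8 − 20.3 = -0.5
x=80: ŷ = -0.7 + 0.3·80 = 23.3; r = 21.8 − 23.3 = -1.5
x=85: ŷ = -0.7 + 0.3·85 = 24.8; r = 26 − 24.8 = 1.2
x=90: ŷ = -0.7 + 0.3·90 = 26.3; r = 27.3 − 26.3 = 1

0.4, -1.5, 2.3, -0.3, -1.1, -0.5, -1.5, 1.2, 1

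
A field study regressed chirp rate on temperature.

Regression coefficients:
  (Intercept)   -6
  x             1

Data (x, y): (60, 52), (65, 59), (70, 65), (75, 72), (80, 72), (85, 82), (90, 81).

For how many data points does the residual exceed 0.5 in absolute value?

6

x=60: ŷ = -6 + 60 = 54; r = 52 − 54 = -2
x=65: ŷ = -6 + 65 = 59; r = 59 − 59 = 0
x=70: ŷ = -6 + 70 = 64; r = 65 − 64 = 1
x=75: ŷ = -6 + 75 = 69; r = 72 − 69 = 3
x=80: ŷ = -6 + 80 = 74; r = 72 − 74 = -2
x=85: ŷ = -6 + 85 = 79; r = 82 − 79 = 3
x=90: ŷ = -6 + 90 = 84; r = 81 − 84 = -3
|r| > 0.5: x=60 (|r|=2), x=70 (|r|=1), x=75 (|r|=3), x=80 (|r|=2), x=85 (|r|=3), x=90 (|r|=3) → 6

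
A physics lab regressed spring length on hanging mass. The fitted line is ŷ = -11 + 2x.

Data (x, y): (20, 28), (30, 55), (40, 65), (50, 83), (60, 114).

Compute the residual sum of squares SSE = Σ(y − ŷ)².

SSE = 114

x=20: ŷ = -11 + 2·20 = 29; r = 28 − 29 = -1
x=30: ŷ = -11 + 2·30 = 49; r = 55 − 49 = 6
x=40: ŷ = -11 + 2·40 = 69; r = 65 − 69 = -4
x=50: ŷ = -11 + 2·50 = 89; r = 83 − 89 = -6
x=60: ŷ = -11 + 2·60 = 109; r = 114 − 109 = 5
SSE = 1 + 36 + 16 + 36 + 25 = 114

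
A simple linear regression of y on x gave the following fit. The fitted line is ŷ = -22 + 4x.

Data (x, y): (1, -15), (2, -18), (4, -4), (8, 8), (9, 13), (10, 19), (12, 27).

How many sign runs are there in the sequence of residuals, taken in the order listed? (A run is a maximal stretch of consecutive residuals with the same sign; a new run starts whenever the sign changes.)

5 runs

x=1: ŷ = -22 + 4·1 = -18; e = -15 − (-18) = 3
x=2: ŷ = -22 + 4·2 = -14; e = -18 − (-14) = -4
x=4: ŷ = -22 + 4·4 = -6; e = -4 − (-6) = 2
x=8: ŷ = -22 + 4·8 = 10; e = 8 − 10 = -2
x=9: ŷ = -22 + 4·9 = 14; e = 13 − 14 = -1
x=10: ŷ = -22 + 4·10 = 18; e = 19 − 18 = 1
x=12: ŷ = -22 + 4·12 = 26; e = 27 − 26 = 1
Signs: + − + − − + +
Runs: +×1, −×1, +×1, −×2, +×2 → 5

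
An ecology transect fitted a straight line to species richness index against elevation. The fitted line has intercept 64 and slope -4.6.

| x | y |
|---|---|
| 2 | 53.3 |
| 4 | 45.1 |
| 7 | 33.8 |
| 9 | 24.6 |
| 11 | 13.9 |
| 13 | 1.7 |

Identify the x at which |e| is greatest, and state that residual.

x = 13, e = -2.5

x=2: ŷ = 64 − 4.6·2 = 54.8; e = 53.3 − 54.8 = -1.5
x=4: ŷ = 64 − 4.6·4 = 45.6; e = 45.1 − 45.6 = -0.5
x=7: ŷ = 64 − 4.6·7 = 31.8; e = 33.8 − 31.8 = 2
x=9: ŷ = 64 − 4.6·9 = 22.6; e = 24.6 − 22.6 = 2
x=11: ŷ = 64 − 4.6·11 = 13.4; e = 13.9 − 13.4 = 0.5
x=13: ŷ = 64 − 4.6·13 = 4.2; e = 1.7 − 4.2 = -2.5
Largest |e| is 2.5 at x = 13, residual -2.5.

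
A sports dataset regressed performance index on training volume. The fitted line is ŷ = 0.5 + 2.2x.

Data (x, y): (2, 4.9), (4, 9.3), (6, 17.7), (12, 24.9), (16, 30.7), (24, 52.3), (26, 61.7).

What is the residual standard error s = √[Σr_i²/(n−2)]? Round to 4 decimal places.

s = 3.5214

x=2: ŷ = 0.5 + 2.2·2 = 4.9; r = 4.9 − 4.9 = 0
x=4: ŷ = 0.5 + 2.2·4 = 9.3; r = 9.3 − 9.3 = 0
x=6: ŷ = 0.5 + 2.2·6 = 13.7; r = 17.7 − 13.7 = 4
x=12: ŷ = 0.5 + 2.2·12 = 26.9; r = 24.9 − 26.9 = -2
x=16: ŷ = 0.5 + 2.2·16 = 35.7; r = 30.7 − 35.7 = -5
x=24: ŷ = 0.5 + 2.2·24 = 53.3; r = 52.3 − 53.3 = -1
x=26: ŷ = 0.5 + 2.2·26 = 57.7; r = 61.7 − 57.7 = 4
SSE = 0 + 0 + 16 + 4 + 25 + 1 + 16 = 62
s = √(62/5) = √12.4 ≈ 3.5214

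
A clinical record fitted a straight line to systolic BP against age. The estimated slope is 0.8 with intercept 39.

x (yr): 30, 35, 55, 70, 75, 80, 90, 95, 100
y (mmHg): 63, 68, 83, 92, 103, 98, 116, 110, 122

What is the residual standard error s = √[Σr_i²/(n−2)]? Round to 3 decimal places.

x=30: ŷ = 39 + 0.8·30 = 63; r = 63 − 63 = 0
x=35: ŷ = 39 + 0.8·35 = 67; r = 68 − 67 = 1
x=55: ŷ = 39 + 0.8·55 = 83; r = 83 − 83 = 0
x=70: ŷ = 39 + 0.8·70 = 95; r = 92 − 95 = -3
x=75: ŷ = 39 + 0.8·75 = 99; r = 103 − 99 = 4
x=80: ŷ = 39 + 0.8·80 = 103; r = 98 − 103 = -5
x=90: ŷ = 39 + 0.8·90 = 111; r = 116 − 111 = 5
x=95: ŷ = 39 + 0.8·95 = 115; r = 110 − 115 = -5
x=100: ŷ = 39 + 0.8·100 = 119; r = 122 − 119 = 3
SSE = 0 + 1 + 0 + 9 + 16 + 25 + 25 + 25 + 9 = 110
s = √(110/7) = √15.7143 ≈ 3.964

s = 3.964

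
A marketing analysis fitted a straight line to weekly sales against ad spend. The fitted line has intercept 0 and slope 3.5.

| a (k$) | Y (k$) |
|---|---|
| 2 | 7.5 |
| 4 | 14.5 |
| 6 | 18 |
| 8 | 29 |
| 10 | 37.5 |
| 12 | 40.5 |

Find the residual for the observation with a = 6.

ŷ = 3.5·6 = 21
e = 18 − 21 = -3

e = -3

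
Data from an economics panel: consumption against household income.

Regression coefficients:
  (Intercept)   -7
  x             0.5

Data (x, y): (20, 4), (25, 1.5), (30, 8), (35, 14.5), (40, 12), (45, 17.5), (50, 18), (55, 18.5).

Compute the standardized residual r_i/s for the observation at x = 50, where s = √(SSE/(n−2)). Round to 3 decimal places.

0.000

x=20: ŷ = -7 + 0.5·20 = 3; r = 4 − 3 = 1
x=25: ŷ = -7 + 0.5·25 = 5.5; r = 1.5 − 5.5 = -4
x=30: ŷ = -7 + 0.5·30 = 8; r = 8 − 8 = 0
x=35: ŷ = -7 + 0.5·35 = 10.5; r = 14.5 − 10.5 = 4
x=40: ŷ = -7 + 0.5·40 = 13; r = 12 − 13 = -1
x=45: ŷ = -7 + 0.5·45 = 15.5; r = 17.5 − 15.5 = 2
x=50: ŷ = -7 + 0.5·50 = 18; r = 18 − 18 = 0
x=55: ŷ = -7 + 0.5·55 = 20.5; r = 18.5 − 20.5 = -2
SSE = 1 + 16 + 0 + 16 + 1 + 4 + 0 + 4 = 42
s = √(42/6) = 2.64575
r/s = 0 / 2.64575 = 0.000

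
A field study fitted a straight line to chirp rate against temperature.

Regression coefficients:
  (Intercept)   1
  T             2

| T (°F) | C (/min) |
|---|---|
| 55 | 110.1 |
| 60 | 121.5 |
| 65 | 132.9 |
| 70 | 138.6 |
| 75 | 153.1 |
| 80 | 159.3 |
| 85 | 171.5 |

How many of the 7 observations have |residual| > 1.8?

T=55: Ĉ = 1 + 2·55 = 111; r = 110.1 − 111 = -0.9
T=60: Ĉ = 1 + 2·60 = 121; r = 121.5 − 121 = 0.5
T=65: Ĉ = 1 + 2·65 = 131; r = 132.9 − 131 = 1.9
T=70: Ĉ = 1 + 2·70 = 141; r = 138.6 − 141 = -2.4
T=75: Ĉ = 1 + 2·75 = 151; r = 153.1 − 151 = 2.1
T=80: Ĉ = 1 + 2·80 = 161; r = 159.3 − 161 = -1.7
T=85: Ĉ = 1 + 2·85 = 171; r = 171.5 − 171 = 0.5
|r| > 1.8: T=65 (|r|=1.9), T=70 (|r|=2.4), T=75 (|r|=2.1) → 3

3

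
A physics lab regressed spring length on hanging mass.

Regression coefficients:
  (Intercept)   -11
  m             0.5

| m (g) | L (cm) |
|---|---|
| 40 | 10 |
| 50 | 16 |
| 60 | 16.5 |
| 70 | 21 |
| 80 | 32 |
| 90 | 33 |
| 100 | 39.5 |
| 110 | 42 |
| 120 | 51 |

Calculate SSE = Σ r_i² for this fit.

m=40: L̂ = -11 + 0.5·40 = 9; r = 10 − 9 = 1
m=50: L̂ = -11 + 0.5·50 = 14; r = 16 − 14 = 2
m=60: L̂ = -11 + 0.5·60 = 19; r = 16.5 − 19 = -2.5
m=70: L̂ = -11 + 0.5·70 = 24; r = 21 − 24 = -3
m=80: L̂ = -11 + 0.5·80 = 29; r = 32 − 29 = 3
m=90: L̂ = -11 + 0.5·90 = 34; r = 33 − 34 = -1
m=100: L̂ = -11 + 0.5·100 = 39; r = 39.5 − 39 = 0.5
m=110: L̂ = -11 + 0.5·110 = 44; r = 42 − 44 = -2
m=120: L̂ = -11 + 0.5·120 = 49; r = 51 − 49 = 2
SSE = 1 + 4 + 6.25 + 9 + 9 + 1 + 0.25 + 4 + 4 = 38.5

SSE = 38.5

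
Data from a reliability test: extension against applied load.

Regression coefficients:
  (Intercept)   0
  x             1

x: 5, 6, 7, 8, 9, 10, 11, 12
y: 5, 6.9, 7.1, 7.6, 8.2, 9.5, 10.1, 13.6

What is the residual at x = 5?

r = 0

ŷ = 5 = 5
r = 5 − 5 = 0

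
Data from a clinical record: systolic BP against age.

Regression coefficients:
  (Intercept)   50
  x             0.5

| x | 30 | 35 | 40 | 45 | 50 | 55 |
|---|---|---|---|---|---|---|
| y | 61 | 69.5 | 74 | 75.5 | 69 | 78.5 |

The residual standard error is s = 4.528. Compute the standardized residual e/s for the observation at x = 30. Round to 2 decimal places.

-0.88

ŷ = 50 + 0.5·30 = 65
e = 61 − 65 = -4
e/s = -4 / 4.528 = -0.88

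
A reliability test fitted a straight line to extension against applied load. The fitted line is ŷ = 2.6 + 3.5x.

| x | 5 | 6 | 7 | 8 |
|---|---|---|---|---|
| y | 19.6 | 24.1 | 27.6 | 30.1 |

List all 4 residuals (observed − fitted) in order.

-0.5, 0.5, 0.5, -0.5

x=5: ŷ = 2.6 + 3.5·5 = 20.1; r = 19.6 − 20.1 = -0.5
x=6: ŷ = 2.6 + 3.5·6 = 23.6; r = 24.1 − 23.6 = 0.5
x=7: ŷ = 2.6 + 3.5·7 = 27.1; r = 27.6 − 27.1 = 0.5
x=8: ŷ = 2.6 + 3.5·8 = 30.6; r = 30.1 − 30.6 = -0.5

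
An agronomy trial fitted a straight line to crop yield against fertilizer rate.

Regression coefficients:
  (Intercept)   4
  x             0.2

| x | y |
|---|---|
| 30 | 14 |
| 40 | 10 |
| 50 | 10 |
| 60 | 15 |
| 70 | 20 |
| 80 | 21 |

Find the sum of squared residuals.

x=30: ŷ = 4 + 0.2·30 = 10; e = 14 − 10 = 4
x=40: ŷ = 4 + 0.2·40 = 12; e = 10 − 12 = -2
x=50: ŷ = 4 + 0.2·50 = 14; e = 10 − 14 = -4
x=60: ŷ = 4 + 0.2·60 = 16; e = 15 − 16 = -1
x=70: ŷ = 4 + 0.2·70 = 18; e = 20 − 18 = 2
x=80: ŷ = 4 + 0.2·80 = 20; e = 21 − 20 = 1
SSE = 16 + 4 + 16 + 1 + 4 + 1 = 42

SSE = 42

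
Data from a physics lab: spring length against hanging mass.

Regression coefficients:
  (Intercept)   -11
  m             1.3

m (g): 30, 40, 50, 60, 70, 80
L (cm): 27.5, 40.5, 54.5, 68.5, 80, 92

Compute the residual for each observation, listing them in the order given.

m=30: ŷ = -11 + 1.3·30 = 28; r = 27.5 − 28 = -0.5
m=40: ŷ = -11 + 1.3·40 = 41; r = 40.5 − 41 = -0.5
m=50: ŷ = -11 + 1.3·50 = 54; r = 54.5 − 54 = 0.5
m=60: ŷ = -11 + 1.3·60 = 67; r = 68.5 − 67 = 1.5
m=70: ŷ = -11 + 1.3·70 = 80; r = 80 − 80 = 0
m=80: ŷ = -11 + 1.3·80 = 93; r = 92 − 93 = -1

-0.5, -0.5, 0.5, 1.5, 0, -1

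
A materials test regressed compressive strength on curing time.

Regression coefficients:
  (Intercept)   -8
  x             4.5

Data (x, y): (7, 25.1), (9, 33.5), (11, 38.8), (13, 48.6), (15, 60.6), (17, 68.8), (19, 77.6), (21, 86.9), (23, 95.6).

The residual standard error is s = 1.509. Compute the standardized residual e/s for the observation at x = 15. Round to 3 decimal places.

0.729

ŷ = -8 + 4.5·15 = 59.5
e = 60.6 − 59.5 = 1.1
e/s = 1.1 / 1.509 = 0.729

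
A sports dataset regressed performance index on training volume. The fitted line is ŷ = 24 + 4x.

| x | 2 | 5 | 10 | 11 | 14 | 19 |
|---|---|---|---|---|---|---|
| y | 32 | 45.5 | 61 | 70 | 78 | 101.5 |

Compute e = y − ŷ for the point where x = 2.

ŷ = 24 + 4·2 = 32
e = 32 − 32 = 0

e = 0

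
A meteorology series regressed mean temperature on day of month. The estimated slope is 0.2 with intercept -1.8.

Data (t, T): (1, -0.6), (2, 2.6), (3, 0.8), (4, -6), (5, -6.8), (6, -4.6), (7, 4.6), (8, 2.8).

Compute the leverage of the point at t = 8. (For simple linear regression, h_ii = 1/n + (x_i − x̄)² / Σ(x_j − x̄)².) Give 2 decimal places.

h = 0.42

t̄ = (1 + 2 + 3 + 4 + 5 + 6 + 7 + 8)/8 = 4.5
Σ(t − t̄)² = 12.25 + 6.25 + 2.25 + 0.25 + 0.25 + 2.25 + 6.25 + 12.25 = 42
h = 1/8 + (3.5)²/42 = 0.125 + 0.291667 = 0.42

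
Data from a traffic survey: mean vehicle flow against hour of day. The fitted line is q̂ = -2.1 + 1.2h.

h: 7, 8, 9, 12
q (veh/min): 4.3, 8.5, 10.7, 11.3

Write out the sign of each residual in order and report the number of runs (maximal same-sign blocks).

3 runs

h=7: q̂ = -2.1 + 1.2·7 = 6.3; e = 4.3 − 6.3 = -2
h=8: q̂ = -2.1 + 1.2·8 = 7.5; e = 8.5 − 7.5 = 1
h=9: q̂ = -2.1 + 1.2·9 = 8.7; e = 10.7 − 8.7 = 2
h=12: q̂ = -2.1 + 1.2·12 = 12.3; e = 11.3 − 12.3 = -1
Signs: − + + −
Runs: −×1, +×2, −×1 → 3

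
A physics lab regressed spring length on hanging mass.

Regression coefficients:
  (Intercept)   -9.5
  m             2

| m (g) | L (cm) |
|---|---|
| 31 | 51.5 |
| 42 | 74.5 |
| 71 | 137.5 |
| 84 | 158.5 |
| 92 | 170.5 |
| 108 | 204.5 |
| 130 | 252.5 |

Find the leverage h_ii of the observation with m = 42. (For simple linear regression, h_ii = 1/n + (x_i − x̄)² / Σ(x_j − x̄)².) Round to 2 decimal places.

m̄ = (31 + 42 + 71 + 84 + 92 + 108 + 130)/7 = 79.7143
Σ(m − m̄)² = 2373.08 + 1422.37 + 75.9388 + 18.3673 + 150.939 + 800.082 + 2528.65 = 7369.43
h = 1/7 + (-37.7143)²/7369.43 = 0.142857 + 0.193009 = 0.34

h = 0.34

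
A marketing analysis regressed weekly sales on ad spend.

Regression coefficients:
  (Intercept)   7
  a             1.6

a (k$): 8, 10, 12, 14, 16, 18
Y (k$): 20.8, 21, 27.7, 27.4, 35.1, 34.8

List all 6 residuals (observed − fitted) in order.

a=8: Ŷ = 7 + 1.6·8 = 19.8; r = 20.8 − 19.8 = 1
a=10: Ŷ = 7 + 1.6·10 = 23; r = 21 − 23 = -2
a=12: Ŷ = 7 + 1.6·12 = 26.2; r = 27.7 − 26.2 = 1.5
a=14: Ŷ = 7 + 1.6·14 = 29.4; r = 27.4 − 29.4 = -2
a=16: Ŷ = 7 + 1.6·16 = 32.6; r = 35.1 − 32.6 = 2.5
a=18: Ŷ = 7 + 1.6·18 = 35.8; r = 34.8 − 35.8 = -1

1, -2, 1.5, -2, 2.5, -1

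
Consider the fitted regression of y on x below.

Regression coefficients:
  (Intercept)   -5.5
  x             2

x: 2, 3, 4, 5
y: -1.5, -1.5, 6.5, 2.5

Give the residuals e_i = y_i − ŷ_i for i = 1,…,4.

x=2: ŷ = -5.5 + 2·2 = -1.5; e = -1.5 − (-1.5) = 0
x=3: ŷ = -5.5 + 2·3 = 0.5; e = -1.5 − 0.5 = -2
x=4: ŷ = -5.5 + 2·4 = 2.5; e = 6.5 − 2.5 = 4
x=5: ŷ = -5.5 + 2·5 = 4.5; e = 2.5 − 4.5 = -2

0, -2, 4, -2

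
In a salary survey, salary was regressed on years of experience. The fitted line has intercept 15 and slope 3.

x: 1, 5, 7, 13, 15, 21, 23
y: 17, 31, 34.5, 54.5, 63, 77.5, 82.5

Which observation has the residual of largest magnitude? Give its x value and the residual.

x = 15, r = 3

x=1: ŷ = 15 + 3·1 = 18; r = 17 − 18 = -1
x=5: ŷ = 15 + 3·5 = 30; r = 31 − 30 = 1
x=7: ŷ = 15 + 3·7 = 36; r = 34.5 − 36 = -1.5
x=13: ŷ = 15 + 3·13 = 54; r = 54.5 − 54 = 0.5
x=15: ŷ = 15 + 3·15 = 60; r = 63 − 60 = 3
x=21: ŷ = 15 + 3·21 = 78; r = 77.5 − 78 = -0.5
x=23: ŷ = 15 + 3·23 = 84; r = 82.5 − 84 = -1.5
Largest |r| is 3 at x = 15, residual 3.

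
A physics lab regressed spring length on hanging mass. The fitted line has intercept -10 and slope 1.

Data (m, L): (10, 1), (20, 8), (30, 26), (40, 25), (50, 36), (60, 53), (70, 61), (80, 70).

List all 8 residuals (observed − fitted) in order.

1, -2, 6, -5, -4, 3, 1, 0

m=10: L̂ = -10 + 10 = 0; e = 1 − 0 = 1
m=20: L̂ = -10 + 20 = 10; e = 8 − 10 = -2
m=30: L̂ = -10 + 30 = 20; e = 26 − 20 = 6
m=40: L̂ = -10 + 40 = 30; e = 25 − 30 = -5
m=50: L̂ = -10 + 50 = 40; e = 36 − 40 = -4
m=60: L̂ = -10 + 60 = 50; e = 53 − 50 = 3
m=70: L̂ = -10 + 70 = 60; e = 61 − 60 = 1
m=80: L̂ = -10 + 80 = 70; e = 70 − 70 = 0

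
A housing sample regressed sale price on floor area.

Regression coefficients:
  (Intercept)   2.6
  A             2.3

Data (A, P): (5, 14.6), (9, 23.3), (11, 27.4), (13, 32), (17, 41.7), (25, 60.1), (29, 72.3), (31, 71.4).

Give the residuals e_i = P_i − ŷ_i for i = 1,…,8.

A=5: ŷ = 2.6 + 2.3·5 = 14.1; e = 14.6 − 14.1 = 0.5
A=9: ŷ = 2.6 + 2.3·9 = 23.3; e = 23.3 − 23.3 = 0
A=11: ŷ = 2.6 + 2.3·11 = 27.9; e = 27.4 − 27.9 = -0.5
A=13: ŷ = 2.6 + 2.3·13 = 32.5; e = 32 − 32.5 = -0.5
A=17: ŷ = 2.6 + 2.3·17 = 41.7; e = 41.7 − 41.7 = 0
A=25: ŷ = 2.6 + 2.3·25 = 60.1; e = 60.1 − 60.1 = 0
A=29: ŷ = 2.6 + 2.3·29 = 69.3; e = 72.3 − 69.3 = 3
A=31: ŷ = 2.6 + 2.3·31 = 73.9; e = 71.4 − 73.9 = -2.5

0.5, 0, -0.5, -0.5, 0, 0, 3, -2.5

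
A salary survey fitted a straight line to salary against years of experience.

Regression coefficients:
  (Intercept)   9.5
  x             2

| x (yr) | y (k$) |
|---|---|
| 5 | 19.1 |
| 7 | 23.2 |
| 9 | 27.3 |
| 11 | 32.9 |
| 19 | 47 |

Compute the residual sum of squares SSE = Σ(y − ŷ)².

x=5: ŷ = 9.5 + 2·5 = 19.5; r = 19.1 − 19.5 = -0.4
x=7: ŷ = 9.5 + 2·7 = 23.5; r = 23.2 − 23.5 = -0.3
x=9: ŷ = 9.5 + 2·9 = 27.5; r = 27.3 − 27.5 = -0.2
x=11: ŷ = 9.5 + 2·11 = 31.5; r = 32.9 − 31.5 = 1.4
x=19: ŷ = 9.5 + 2·19 = 47.5; r = 47 − 47.5 = -0.5
SSE = 0.16 + 0.09 + 0.04 + 1.96 + 0.25 = 2.5

SSE = 2.5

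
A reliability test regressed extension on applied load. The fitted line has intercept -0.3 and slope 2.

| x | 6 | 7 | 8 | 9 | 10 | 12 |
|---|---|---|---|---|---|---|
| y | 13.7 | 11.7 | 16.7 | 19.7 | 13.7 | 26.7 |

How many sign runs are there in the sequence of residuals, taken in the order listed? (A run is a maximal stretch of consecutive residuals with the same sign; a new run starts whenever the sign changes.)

5 runs

x=6: ŷ = -0.3 + 2·6 = 11.7; r = 13.7 − 11.7 = 2
x=7: ŷ = -0.3 + 2·7 = 13.7; r = 11.7 − 13.7 = -2
x=8: ŷ = -0.3 + 2·8 = 15.7; r = 16.7 − 15.7 = 1
x=9: ŷ = -0.3 + 2·9 = 17.7; r = 19.7 − 17.7 = 2
x=10: ŷ = -0.3 + 2·10 = 19.7; r = 13.7 − 19.7 = -6
x=12: ŷ = -0.3 + 2·12 = 23.7; r = 26.7 − 23.7 = 3
Signs: + − + + − +
Runs: +×1, −×1, +×2, −×1, +×1 → 5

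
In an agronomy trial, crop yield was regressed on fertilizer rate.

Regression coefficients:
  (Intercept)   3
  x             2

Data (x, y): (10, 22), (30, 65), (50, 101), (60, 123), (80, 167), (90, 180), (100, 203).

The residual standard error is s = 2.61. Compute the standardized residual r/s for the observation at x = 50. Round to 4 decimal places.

ŷ = 3 + 2·50 = 103
r = 101 − 103 = -2
r/s = -2 / 2.61 = -0.7663

-0.7663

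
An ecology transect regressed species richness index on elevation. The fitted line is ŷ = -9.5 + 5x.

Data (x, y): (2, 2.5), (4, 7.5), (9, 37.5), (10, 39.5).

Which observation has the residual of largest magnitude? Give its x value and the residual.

x=2: ŷ = -9.5 + 5·2 = 0.5; e = 2.5 − 0.5 = 2
x=4: ŷ = -9.5 + 5·4 = 10.5; e = 7.5 − 10.5 = -3
x=9: ŷ = -9.5 + 5·9 = 35.5; e = 37.5 − 35.5 = 2
x=10: ŷ = -9.5 + 5·10 = 40.5; e = 39.5 − 40.5 = -1
Largest |e| is 3 at x = 4, residual -3.

x = 4, e = -3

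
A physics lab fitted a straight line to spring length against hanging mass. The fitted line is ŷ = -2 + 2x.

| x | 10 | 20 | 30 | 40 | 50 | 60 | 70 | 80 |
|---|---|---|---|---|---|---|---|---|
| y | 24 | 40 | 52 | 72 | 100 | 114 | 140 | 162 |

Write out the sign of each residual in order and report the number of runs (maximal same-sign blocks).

x=10: ŷ = -2 + 2·10 = 18; r = 24 − 18 = 6
x=20: ŷ = -2 + 2·20 = 38; r = 40 − 38 = 2
x=30: ŷ = -2 + 2·30 = 58; r = 52 − 58 = -6
x=40: ŷ = -2 + 2·40 = 78; r = 72 − 78 = -6
x=50: ŷ = -2 + 2·50 = 98; r = 100 − 98 = 2
x=60: ŷ = -2 + 2·60 = 118; r = 114 − 118 = -4
x=70: ŷ = -2 + 2·70 = 138; r = 140 − 138 = 2
x=80: ŷ = -2 + 2·80 = 158; r = 162 − 158 = 4
Signs: + + − − + − + +
Runs: +×2, −×2, +×1, −×1, +×2 → 5

5 runs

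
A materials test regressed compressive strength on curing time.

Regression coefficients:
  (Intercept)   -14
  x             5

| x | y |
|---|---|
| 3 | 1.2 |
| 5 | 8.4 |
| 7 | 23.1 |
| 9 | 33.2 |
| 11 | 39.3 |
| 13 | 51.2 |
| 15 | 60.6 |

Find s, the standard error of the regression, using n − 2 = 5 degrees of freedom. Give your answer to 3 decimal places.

x=3: ŷ = -14 + 5·3 = 1; e = 1.2 − 1 = 0.2
x=5: ŷ = -14 + 5·5 = 11; e = 8.4 − 11 = -2.6
x=7: ŷ = -14 + 5·7 = 21; e = 23.1 − 21 = 2.1
x=9: ŷ = -14 + 5·9 = 31; e = 33.2 − 31 = 2.2
x=11: ŷ = -14 + 5·11 = 41; e = 39.3 − 41 = -1.7
x=13: ŷ = -14 + 5·13 = 51; e = 51.2 − 51 = 0.2
x=15: ŷ = -14 + 5·15 = 61; e = 60.6 − 61 = -0.4
SSE = 0.04 + 6.76 + 4.41 + 4.84 + 2.89 + 0.04 + 0.16 = 19.14
s = √(19.14/5) = √3.828 ≈ 1.957

s = 1.957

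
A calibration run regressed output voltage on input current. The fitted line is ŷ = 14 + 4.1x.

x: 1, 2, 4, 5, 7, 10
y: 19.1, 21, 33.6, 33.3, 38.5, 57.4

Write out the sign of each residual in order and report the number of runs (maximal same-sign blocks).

x=1: ŷ = 14 + 4.1·1 = 18.1; r = 19.1 − 18.1 = 1
x=2: ŷ = 14 + 4.1·2 = 22.2; r = 21 − 22.2 = -1.2
x=4: ŷ = 14 + 4.1·4 = 30.4; r = 33.6 − 30.4 = 3.2
x=5: ŷ = 14 + 4.1·5 = 34.5; r = 33.3 − 34.5 = -1.2
x=7: ŷ = 14 + 4.1·7 = 42.7; r = 38.5 − 42.7 = -4.2
x=10: ŷ = 14 + 4.1·10 = 55; r = 57.4 − 55 = 2.4
Signs: + − + − − +
Runs: +×1, −×1, +×1, −×2, +×1 → 5

5 runs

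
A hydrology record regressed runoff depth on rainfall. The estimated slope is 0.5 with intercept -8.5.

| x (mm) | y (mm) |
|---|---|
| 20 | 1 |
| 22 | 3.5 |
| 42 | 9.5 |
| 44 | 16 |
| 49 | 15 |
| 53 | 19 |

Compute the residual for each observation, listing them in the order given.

x=20: ŷ = -8.5 + 0.5·20 = 1.5; e = 1 − 1.5 = -0.5
x=22: ŷ = -8.5 + 0.5·22 = 2.5; e = 3.5 − 2.5 = 1
x=42: ŷ = -8.5 + 0.5·42 = 12.5; e = 9.5 − 12.5 = -3
x=44: ŷ = -8.5 + 0.5·44 = 13.5; e = 16 − 13.5 = 2.5
x=49: ŷ = -8.5 + 0.5·49 = 16; e = 15 − 16 = -1
x=53: ŷ = -8.5 + 0.5·53 = 18; e = 19 − 18 = 1

-0.5, 1, -3, 2.5, -1, 1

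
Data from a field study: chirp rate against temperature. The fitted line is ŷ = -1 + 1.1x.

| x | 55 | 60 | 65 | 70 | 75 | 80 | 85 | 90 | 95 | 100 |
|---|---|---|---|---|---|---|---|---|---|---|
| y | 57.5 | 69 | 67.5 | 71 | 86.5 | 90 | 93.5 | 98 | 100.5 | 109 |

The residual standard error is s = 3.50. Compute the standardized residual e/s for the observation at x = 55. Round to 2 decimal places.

ŷ = -1 + 1.1·55 = 59.5
e = 57.5 − 59.5 = -2
e/s = -2 / 3.50 = -0.57

-0.57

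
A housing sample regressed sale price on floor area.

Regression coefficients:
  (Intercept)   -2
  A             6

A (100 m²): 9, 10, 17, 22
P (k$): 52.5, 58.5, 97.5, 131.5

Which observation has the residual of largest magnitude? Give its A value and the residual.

A = 17, r = -2.5

A=9: ŷ = -2 + 6·9 = 52; r = 52.5 − 52 = 0.5
A=10: ŷ = -2 + 6·10 = 58; r = 58.5 − 58 = 0.5
A=17: ŷ = -2 + 6·17 = 100; r = 97.5 − 100 = -2.5
A=22: ŷ = -2 + 6·22 = 130; r = 131.5 − 130 = 1.5
Largest |r| is 2.5 at A = 17, residual -2.5.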